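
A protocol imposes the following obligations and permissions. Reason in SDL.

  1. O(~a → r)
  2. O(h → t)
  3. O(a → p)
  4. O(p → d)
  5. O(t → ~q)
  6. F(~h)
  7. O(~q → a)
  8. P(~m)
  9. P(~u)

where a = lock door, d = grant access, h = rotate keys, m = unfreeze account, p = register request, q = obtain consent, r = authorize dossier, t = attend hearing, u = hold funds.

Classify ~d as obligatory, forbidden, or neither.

F(~h) at premise 6 means O(h).
Applying K to premise 2 (O(h → t)) and O(h) yields O(t).
Premise 5 is O(t → ~q); since O(t), deontic closure gives O(~q).
Premise 7 is O(~q → a); since O(~q), deontic closure gives O(a).
From O(a) and premise 3, O(a → p), we obtain O(p).
From O(p) and premise 4, O(p → d), we obtain O(d).
Premises 1, 8, 9 do not contribute to this derivation.
Thus O(d), which is F(~d): ~d is forbidden.

Forbidden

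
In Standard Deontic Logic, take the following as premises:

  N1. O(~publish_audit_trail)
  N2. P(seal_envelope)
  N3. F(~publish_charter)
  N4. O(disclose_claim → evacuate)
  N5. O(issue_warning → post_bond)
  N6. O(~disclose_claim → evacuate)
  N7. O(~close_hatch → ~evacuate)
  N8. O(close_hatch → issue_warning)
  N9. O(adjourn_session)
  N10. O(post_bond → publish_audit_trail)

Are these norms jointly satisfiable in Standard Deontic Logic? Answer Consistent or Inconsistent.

Inconsistent

By case analysis on ~disclose_claim: premise 6 gives O(~disclose_claim → evacuate) and premise 4 gives O(disclose_claim → evacuate), so O(evacuate) either way.
Premise 7 is O(~close_hatch → ~evacuate); contrapositively O(evacuate → close_hatch). Since O(evacuate) holds, K gives O(close_hatch).
From O(close_hatch) and premise 8, O(close_hatch → issue_warning), we obtain O(issue_warning).
Premise 5 is O(issue_warning → post_bond); since O(issue_warning), deontic closure gives O(post_bond).
From O(post_bond) and premise 10, O(post_bond → publish_audit_trail), we obtain O(publish_audit_trail).
Yet premise 1 states O(~publish_audit_trail).
We now have both O(publish_audit_trail) and O(~publish_audit_trail) — publish_audit_trail is simultaneously obligatory and forbidden, violating the D-axiom.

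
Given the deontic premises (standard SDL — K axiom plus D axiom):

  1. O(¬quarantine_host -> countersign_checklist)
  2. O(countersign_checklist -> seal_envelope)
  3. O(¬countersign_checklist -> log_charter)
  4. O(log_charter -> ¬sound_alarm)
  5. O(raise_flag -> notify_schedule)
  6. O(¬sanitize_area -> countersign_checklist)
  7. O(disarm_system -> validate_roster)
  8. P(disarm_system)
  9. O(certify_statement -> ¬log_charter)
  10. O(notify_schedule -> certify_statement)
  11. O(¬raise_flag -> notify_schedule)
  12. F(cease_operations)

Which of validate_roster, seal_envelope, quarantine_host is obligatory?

seal_envelope

By case analysis on ¬raise_flag: premise 11 gives O(¬raise_flag -> notify_schedule) and premise 5 gives O(raise_flag -> notify_schedule), so O(notify_schedule) either way.
From O(notify_schedule) and premise 10, O(notify_schedule -> certify_statement), we obtain O(certify_statement).
With premise 9, O(certify_statement -> ¬log_charter), the K-axiom yields O(¬log_charter).
Premise 3 is O(¬countersign_checklist -> log_charter); contrapositively O(¬log_charter -> countersign_checklist). Since O(¬log_charter) holds, K gives O(countersign_checklist).
From O(countersign_checklist) and premise 2, O(countersign_checklist -> seal_envelope), we obtain O(seal_envelope).
So O(seal_envelope) holds — seal_envelope is obligatory. None of the other listed options is made obligatory by any chain of premises.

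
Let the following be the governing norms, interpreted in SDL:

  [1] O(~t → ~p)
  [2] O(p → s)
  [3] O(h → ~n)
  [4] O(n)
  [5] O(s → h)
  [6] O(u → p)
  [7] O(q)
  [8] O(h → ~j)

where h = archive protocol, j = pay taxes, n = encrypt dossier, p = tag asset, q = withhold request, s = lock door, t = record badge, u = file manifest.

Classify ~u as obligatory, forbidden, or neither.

Obligatory

Premise 4 states O(n) outright.
The contrapositive of premise 3 (O(h → ~n)) is O(n → ~h), and O(n) is already established, so O(~h).
Premise 5 is O(s → h); contrapositively O(~h → ~s). Since O(~h) holds, K gives O(~s).
The contrapositive of premise 2 (O(p → s)) is O(~s → ~p), and O(~s) is already established, so O(~p).
Premise 6 is O(u → p); contrapositively O(~p → ~u). Since O(~p) holds, K gives O(~u).
Premises 1, 7, 8 do not contribute to this derivation.
Hence ~u is obligatory.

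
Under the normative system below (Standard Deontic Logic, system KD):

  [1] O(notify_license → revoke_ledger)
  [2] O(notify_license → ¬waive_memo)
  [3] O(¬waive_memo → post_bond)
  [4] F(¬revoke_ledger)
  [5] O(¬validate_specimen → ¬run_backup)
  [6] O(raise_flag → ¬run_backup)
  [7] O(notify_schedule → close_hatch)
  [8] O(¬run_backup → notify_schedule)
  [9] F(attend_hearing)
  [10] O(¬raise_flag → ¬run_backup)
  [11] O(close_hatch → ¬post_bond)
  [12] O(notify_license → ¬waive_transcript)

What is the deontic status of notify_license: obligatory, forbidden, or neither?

Forbidden

By case analysis on ¬raise_flag: premise 10 gives O(¬raise_flag → ¬run_backup) and premise 6 gives O(raise_flag → ¬run_backup), so O(¬run_backup) either way.
From O(¬run_backup) and premise 8, O(¬run_backup → notify_schedule), we obtain O(notify_schedule).
From O(notify_schedule) and premise 7, O(notify_schedule → close_hatch), we obtain O(close_hatch).
Applying K to premise 11 (O(close_hatch → ¬post_bond)) and O(close_hatch) yields O(¬post_bond).
Premise 3, O(¬waive_memo → post_bond), contraposes to O(¬post_bond → waive_memo); with O(¬post_bond) we get O(waive_memo).
Premise 2 is O(notify_license → ¬waive_memo); contrapositively O(waive_memo → ¬notify_license). Since O(waive_memo) holds, K gives O(¬notify_license).
Premises 1, 4, 5, 9, 12 do not contribute to this derivation.
Thus O(¬notify_license), which is F(notify_license): notify_license is forbidden.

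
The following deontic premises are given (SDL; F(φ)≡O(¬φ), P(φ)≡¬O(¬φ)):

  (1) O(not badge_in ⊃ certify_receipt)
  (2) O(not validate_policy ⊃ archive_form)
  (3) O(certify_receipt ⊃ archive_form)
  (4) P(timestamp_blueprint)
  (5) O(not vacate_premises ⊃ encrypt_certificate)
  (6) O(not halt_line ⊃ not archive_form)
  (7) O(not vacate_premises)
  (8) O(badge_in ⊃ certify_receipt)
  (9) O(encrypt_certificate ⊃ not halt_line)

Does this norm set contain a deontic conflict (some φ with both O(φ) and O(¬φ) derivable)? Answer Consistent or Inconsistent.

Inconsistent

By case analysis on not badge_in: premise 1 gives O(not badge_in ⊃ certify_receipt) and premise 8 gives O(badge_in ⊃ certify_receipt), so O(certify_receipt) either way.
Premise 3 is O(certify_receipt ⊃ archive_form); since O(certify_receipt), deontic closure gives O(archive_form).
The contrapositive of premise 6 (O(not halt_line ⊃ not archive_form)) is O(archive_form ⊃ halt_line), and O(archive_form) is already established, so O(halt_line).
Premise 9 is O(encrypt_certificate ⊃ not halt_line); contrapositively O(halt_line ⊃ not encrypt_certificate). Since O(halt_line) holds, K gives O(not encrypt_certificate).
The contrapositive of premise 5 (O(not vacate_premises ⊃ encrypt_certificate)) is O(not encrypt_certificate ⊃ vacate_premises), and O(not encrypt_certificate) is already established, so O(vacate_premises).
But premise 7 directly asserts O(not vacate_premises).
We now have both O(vacate_premises) and O(not vacate_premises) — vacate_premises is simultaneously obligatory and forbidden, violating the D-axiom.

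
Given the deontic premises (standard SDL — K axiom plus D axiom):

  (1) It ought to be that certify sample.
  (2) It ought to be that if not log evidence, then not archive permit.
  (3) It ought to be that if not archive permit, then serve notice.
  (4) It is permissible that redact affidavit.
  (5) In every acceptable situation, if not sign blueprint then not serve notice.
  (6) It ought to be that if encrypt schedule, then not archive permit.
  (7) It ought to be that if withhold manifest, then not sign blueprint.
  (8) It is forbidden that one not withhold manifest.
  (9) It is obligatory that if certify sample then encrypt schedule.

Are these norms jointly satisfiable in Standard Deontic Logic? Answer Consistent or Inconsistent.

Premise 1 states O(certify_sample) outright.
With premise 9, O(certify_sample → encrypt_schedule), the K-axiom yields O(encrypt_schedule).
From O(encrypt_schedule) and premise 6, O(encrypt_schedule → ¬archive_permit), we obtain O(¬archive_permit).
Applying K to premise 3 (O(¬archive_permit → serve_notice)) and O(¬archive_permit) yields O(serve_notice).
Premise 5 is O(¬sign_blueprint → ¬serve_notice); contrapositively O(serve_notice → sign_blueprint). Since O(serve_notice) holds, K gives O(sign_blueprint).
Premise 7 is O(withhold_manifest → ¬sign_blueprint); contrapositively O(sign_blueprint → ¬withhold_manifest). Since O(sign_blueprint) holds, K gives O(¬withhold_manifest).
However, F(¬withhold_manifest) at premise 8 amounts to O(withhold_manifest).
We now have both O(¬withhold_manifest) and O(withhold_manifest) — withhold_manifest is simultaneously obligatory and forbidden, violating the D-axiom.

Inconsistent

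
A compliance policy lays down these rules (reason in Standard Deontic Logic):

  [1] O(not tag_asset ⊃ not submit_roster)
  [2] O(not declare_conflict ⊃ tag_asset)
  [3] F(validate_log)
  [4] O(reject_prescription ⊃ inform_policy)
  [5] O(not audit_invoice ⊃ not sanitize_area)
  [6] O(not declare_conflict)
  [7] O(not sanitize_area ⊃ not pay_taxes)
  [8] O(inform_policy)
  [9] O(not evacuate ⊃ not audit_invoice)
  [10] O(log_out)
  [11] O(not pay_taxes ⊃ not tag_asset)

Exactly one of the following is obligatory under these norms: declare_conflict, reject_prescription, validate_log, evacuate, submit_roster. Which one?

From premise 6 we have O(not declare_conflict).
Applying K to premise 2 (O(not declare_conflict ⊃ tag_asset)) and O(not declare_conflict) yields O(tag_asset).
The contrapositive of premise 11 (O(not pay_taxes ⊃ not tag_asset)) is O(tag_asset ⊃ pay_taxes), and O(tag_asset) is already established, so O(pay_taxes).
Premise 7 is O(not sanitize_area ⊃ not pay_taxes); contrapositively O(pay_taxes ⊃ sanitize_area). Since O(pay_taxes) holds, K gives O(sanitize_area).
Premise 5, O(not audit_invoice ⊃ not sanitize_area), contraposes to O(sanitize_area ⊃ audit_invoice); with O(sanitize_area) we get O(audit_invoice).
Premise 9, O(not evacuate ⊃ not audit_invoice), contraposes to O(audit_invoice ⊃ evacuate); with O(audit_invoice) we get O(evacuate).
So O(evacuate) holds — evacuate is obligatory. None of the other listed options is made obligatory by any chain of premises.

evacuate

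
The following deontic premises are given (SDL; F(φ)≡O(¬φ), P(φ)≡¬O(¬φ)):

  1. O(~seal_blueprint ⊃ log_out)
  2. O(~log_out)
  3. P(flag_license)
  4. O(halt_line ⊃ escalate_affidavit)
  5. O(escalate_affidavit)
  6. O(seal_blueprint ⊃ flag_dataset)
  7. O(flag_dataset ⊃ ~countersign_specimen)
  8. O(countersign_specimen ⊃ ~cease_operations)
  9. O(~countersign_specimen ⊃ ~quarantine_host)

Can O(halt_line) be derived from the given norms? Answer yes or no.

No

Premise 4 is O(halt_line ⊃ escalate_affidavit); even if O(escalate_affidavit) held, inferring O(halt_line) would be affirming the consequent — invalid.
No other premise forces O(halt_line). An ideal world satisfying every premise can still have halt_line false, so O(halt_line) is not derivable.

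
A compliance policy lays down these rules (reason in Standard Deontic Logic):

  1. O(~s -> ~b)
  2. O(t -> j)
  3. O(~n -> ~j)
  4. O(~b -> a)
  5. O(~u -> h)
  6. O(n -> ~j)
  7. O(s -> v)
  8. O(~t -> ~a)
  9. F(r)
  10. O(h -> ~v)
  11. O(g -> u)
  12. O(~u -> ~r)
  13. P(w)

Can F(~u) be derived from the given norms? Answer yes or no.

Yes

Premises 3 and 6 cover both cases: O(~n -> ~j) and O(n -> ~j). Since ~n ∨ n is a tautology, O(~j) follows.
The contrapositive of premise 2 (O(t -> j)) is O(~j -> ~t), and O(~j) is already established, so O(~t).
Applying K to premise 8 (O(~t -> ~a)) and O(~t) yields O(~a).
Premise 4 is O(~b -> a); contrapositively O(~a -> b). Since O(~a) holds, K gives O(b).
Premise 1 is O(~s -> ~b); contrapositively O(b -> s). Since O(b) holds, K gives O(s).
From O(s) and premise 7, O(s -> v), we obtain O(v).
Premise 10, O(h -> ~v), contraposes to O(v -> ~h); with O(v) we get O(~h).
The contrapositive of premise 5 (O(~u -> h)) is O(~h -> u), and O(~h) is already established, so O(u).
Premises 9, 11, 12, 13 do not contribute to this derivation.
So O(u) holds, i.e. F(~u). The claim follows.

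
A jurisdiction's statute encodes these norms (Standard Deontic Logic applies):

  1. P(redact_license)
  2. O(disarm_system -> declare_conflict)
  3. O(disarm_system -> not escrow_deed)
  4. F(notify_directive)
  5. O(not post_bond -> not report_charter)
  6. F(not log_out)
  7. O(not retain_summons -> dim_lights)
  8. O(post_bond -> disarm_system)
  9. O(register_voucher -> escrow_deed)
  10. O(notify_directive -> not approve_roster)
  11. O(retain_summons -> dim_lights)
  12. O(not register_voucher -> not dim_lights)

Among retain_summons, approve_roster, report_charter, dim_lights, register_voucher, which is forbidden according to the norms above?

By case analysis on retain_summons: premise 11 gives O(retain_summons -> dim_lights) and premise 7 gives O(not retain_summons -> dim_lights), so O(dim_lights) either way.
The contrapositive of premise 12 (O(not register_voucher -> not dim_lights)) is O(dim_lights -> register_voucher), and O(dim_lights) is already established, so O(register_voucher).
Applying K to premise 9 (O(register_voucher -> escrow_deed)) and O(register_voucher) yields O(escrow_deed).
Premise 3 is O(disarm_system -> not escrow_deed); contrapositively O(escrow_deed -> not disarm_system). Since O(escrow_deed) holds, K gives O(not disarm_system).
Premise 8 is O(post_bond -> disarm_system); contrapositively O(not disarm_system -> not post_bond). Since O(not disarm_system) holds, K gives O(not post_bond).
With premise 5, O(not post_bond -> not report_charter), the K-axiom yields O(not report_charter).
So O(not report_charter) holds, i.e. report_charter is forbidden. None of the other listed options is forbidden under the premises.

report_charter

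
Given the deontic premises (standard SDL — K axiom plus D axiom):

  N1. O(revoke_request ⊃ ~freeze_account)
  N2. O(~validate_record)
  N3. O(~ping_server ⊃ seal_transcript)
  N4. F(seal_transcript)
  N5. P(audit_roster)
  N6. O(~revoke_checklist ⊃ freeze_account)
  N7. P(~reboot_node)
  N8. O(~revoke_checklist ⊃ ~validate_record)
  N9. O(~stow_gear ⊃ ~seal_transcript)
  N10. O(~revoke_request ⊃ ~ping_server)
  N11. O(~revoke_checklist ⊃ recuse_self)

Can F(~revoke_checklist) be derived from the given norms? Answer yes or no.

F(seal_transcript) at premise 4 means O(~seal_transcript).
Premise 3 is O(~ping_server ⊃ seal_transcript); contrapositively O(~seal_transcript ⊃ ping_server). Since O(~seal_transcript) holds, K gives O(ping_server).
Premise 10 is O(~revoke_request ⊃ ~ping_server); contrapositively O(ping_server ⊃ revoke_request). Since O(ping_server) holds, K gives O(revoke_request).
From O(revoke_request) and premise 1, O(revoke_request ⊃ ~freeze_account), we obtain O(~freeze_account).
Premise 6, O(~revoke_checklist ⊃ freeze_account), contraposes to O(~freeze_account ⊃ revoke_checklist); with O(~freeze_account) we get O(revoke_checklist).
Premises 2, 5, 7, 8, 9, 11 do not contribute to this derivation.
So O(revoke_checklist) holds, i.e. F(~revoke_checklist). The claim follows.

Yes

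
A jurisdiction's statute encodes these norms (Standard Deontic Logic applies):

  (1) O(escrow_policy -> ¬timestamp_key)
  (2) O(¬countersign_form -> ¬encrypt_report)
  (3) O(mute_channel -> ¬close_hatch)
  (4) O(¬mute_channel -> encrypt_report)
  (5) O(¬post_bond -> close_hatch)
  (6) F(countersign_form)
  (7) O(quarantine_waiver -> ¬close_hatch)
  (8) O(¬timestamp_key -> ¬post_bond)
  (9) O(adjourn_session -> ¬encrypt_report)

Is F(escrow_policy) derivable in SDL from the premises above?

Premise 6 is F(countersign_form), i.e. O(¬countersign_form).
From O(¬countersign_form) and premise 2, O(¬countersign_form -> ¬encrypt_report), we obtain O(¬encrypt_report).
The contrapositive of premise 4 (O(¬mute_channel -> encrypt_report)) is O(¬encrypt_report -> mute_channel), and O(¬encrypt_report) is already established, so O(mute_channel).
Applying K to premise 3 (O(mute_channel -> ¬close_hatch)) and O(mute_channel) yields O(¬close_hatch).
The contrapositive of premise 5 (O(¬post_bond -> close_hatch)) is O(¬close_hatch -> post_bond), and O(¬close_hatch) is already established, so O(post_bond).
Premise 8 is O(¬timestamp_key -> ¬post_bond); contrapositively O(post_bond -> timestamp_key). Since O(post_bond) holds, K gives O(timestamp_key).
Premise 1, O(escrow_policy -> ¬timestamp_key), contraposes to O(timestamp_key -> ¬escrow_policy); with O(timestamp_key) we get O(¬escrow_policy).
Premises 7, 9 do not contribute to this derivation.
So O(¬escrow_policy) holds, i.e. F(escrow_policy). The claim follows.

Yes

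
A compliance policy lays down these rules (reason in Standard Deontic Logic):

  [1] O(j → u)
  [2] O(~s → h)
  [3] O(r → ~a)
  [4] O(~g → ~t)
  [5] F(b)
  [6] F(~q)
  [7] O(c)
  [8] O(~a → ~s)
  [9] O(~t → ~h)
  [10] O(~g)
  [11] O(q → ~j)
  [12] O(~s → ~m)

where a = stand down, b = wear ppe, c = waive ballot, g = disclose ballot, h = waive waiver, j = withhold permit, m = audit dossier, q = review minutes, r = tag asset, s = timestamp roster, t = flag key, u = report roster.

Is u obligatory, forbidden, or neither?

Neither

Premise 1 is O(j → u), but O(j) is not derivable from the premises, so it does not yield O(u).
No premise or chain of K-axiom applications forces O(u), and none forces O(~u). So u is neither obligatory nor forbidden under these norms.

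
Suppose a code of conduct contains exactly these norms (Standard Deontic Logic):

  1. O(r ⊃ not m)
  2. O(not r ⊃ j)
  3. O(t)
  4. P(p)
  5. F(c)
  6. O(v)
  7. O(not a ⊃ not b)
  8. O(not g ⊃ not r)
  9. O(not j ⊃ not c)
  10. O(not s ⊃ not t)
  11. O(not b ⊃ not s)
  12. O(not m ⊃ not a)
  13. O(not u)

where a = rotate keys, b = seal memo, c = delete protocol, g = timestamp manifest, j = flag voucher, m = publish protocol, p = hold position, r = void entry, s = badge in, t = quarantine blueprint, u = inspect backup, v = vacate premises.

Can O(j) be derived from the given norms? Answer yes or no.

Yes

From premise 3 we have O(t).
Premise 10 is O(not s ⊃ not t); contrapositively O(t ⊃ s). Since O(t) holds, K gives O(s).
The contrapositive of premise 11 (O(not b ⊃ not s)) is O(s ⊃ b), and O(s) is already established, so O(b).
The contrapositive of premise 7 (O(not a ⊃ not b)) is O(b ⊃ a), and O(b) is already established, so O(a).
Premise 12 is O(not m ⊃ not a); contrapositively O(a ⊃ m). Since O(a) holds, K gives O(m).
Premise 1 is O(r ⊃ not m); contrapositively O(m ⊃ not r). Since O(m) holds, K gives O(not r).
With premise 2, O(not r ⊃ j), the K-axiom yields O(j).
Premises 4, 5, 6, 8, 9, 13 do not contribute to this derivation.
So O(j) follows.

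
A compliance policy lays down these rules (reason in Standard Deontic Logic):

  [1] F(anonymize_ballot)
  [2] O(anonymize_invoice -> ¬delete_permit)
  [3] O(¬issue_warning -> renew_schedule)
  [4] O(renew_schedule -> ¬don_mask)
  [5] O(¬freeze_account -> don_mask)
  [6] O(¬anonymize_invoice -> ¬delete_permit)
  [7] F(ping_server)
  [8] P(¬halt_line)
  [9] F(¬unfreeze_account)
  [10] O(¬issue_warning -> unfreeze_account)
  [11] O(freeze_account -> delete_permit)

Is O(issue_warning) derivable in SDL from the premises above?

Yes

Premises 6 and 2 cover both cases: O(¬anonymize_invoice -> ¬delete_permit) and O(anonymize_invoice -> ¬delete_permit). Since ¬anonymize_invoice ∨ anonymize_invoice is a tautology, O(¬delete_permit) follows.
Premise 11, O(freeze_account -> delete_permit), contraposes to O(¬delete_permit -> ¬freeze_account); with O(¬delete_permit) we get O(¬freeze_account).
Applying K to premise 5 (O(¬freeze_account -> don_mask)) and O(¬freeze_account) yields O(don_mask).
Premise 4, O(renew_schedule -> ¬don_mask), contraposes to O(don_mask -> ¬renew_schedule); with O(don_mask) we get O(¬renew_schedule).
Premise 3, O(¬issue_warning -> renew_schedule), contraposes to O(¬renew_schedule -> issue_warning); with O(¬renew_schedule) we get O(issue_warning).
Premises 1, 7, 8, 9, 10 do not contribute to this derivation.
So O(issue_warning) follows.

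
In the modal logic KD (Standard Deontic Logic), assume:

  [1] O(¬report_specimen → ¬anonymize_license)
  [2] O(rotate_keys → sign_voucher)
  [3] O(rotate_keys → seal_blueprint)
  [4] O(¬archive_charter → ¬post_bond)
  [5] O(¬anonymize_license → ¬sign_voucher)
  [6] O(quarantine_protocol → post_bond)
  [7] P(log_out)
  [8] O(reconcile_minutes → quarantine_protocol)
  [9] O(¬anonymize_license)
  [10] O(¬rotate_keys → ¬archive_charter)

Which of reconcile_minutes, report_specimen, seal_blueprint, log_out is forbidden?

reconcile_minutes

From premise 9 we have O(¬anonymize_license).
Premise 5 is O(¬anonymize_license → ¬sign_voucher); since O(¬anonymize_license), deontic closure gives O(¬sign_voucher).
Premise 2, O(rotate_keys → sign_voucher), contraposes to O(¬sign_voucher → ¬rotate_keys); with O(¬sign_voucher) we get O(¬rotate_keys).
Applying K to premise 10 (O(¬rotate_keys → ¬archive_charter)) and O(¬rotate_keys) yields O(¬archive_charter).
From O(¬archive_charter) and premise 4, O(¬archive_charter → ¬post_bond), we obtain O(¬post_bond).
Premise 6, O(quarantine_protocol → post_bond), contraposes to O(¬post_bond → ¬quarantine_protocol); with O(¬post_bond) we get O(¬quarantine_protocol).
The contrapositive of premise 8 (O(reconcile_minutes → quarantine_protocol)) is O(¬quarantine_protocol → ¬reconcile_minutes), and O(¬quarantine_protocol) is already established, so O(¬reconcile_minutes).
So O(¬reconcile_minutes) holds, i.e. reconcile_minutes is forbidden. None of the other listed options is forbidden under the premises.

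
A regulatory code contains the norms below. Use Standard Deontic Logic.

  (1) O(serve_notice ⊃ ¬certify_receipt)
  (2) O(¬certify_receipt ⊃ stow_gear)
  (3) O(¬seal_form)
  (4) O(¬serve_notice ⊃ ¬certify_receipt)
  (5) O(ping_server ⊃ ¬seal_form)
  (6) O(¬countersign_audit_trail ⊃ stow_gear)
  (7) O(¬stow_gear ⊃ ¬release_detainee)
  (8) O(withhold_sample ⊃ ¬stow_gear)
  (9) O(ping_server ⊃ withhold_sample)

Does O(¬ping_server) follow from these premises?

Premises 4 and 1 cover both cases: O(¬serve_notice ⊃ ¬certify_receipt) and O(serve_notice ⊃ ¬certify_receipt). Since ¬serve_notice ∨ serve_notice is a tautology, O(¬certify_receipt) follows.
From O(¬certify_receipt) and premise 2, O(¬certify_receipt ⊃ stow_gear), we obtain O(stow_gear).
Premise 8, O(withhold_sample ⊃ ¬stow_gear), contraposes to O(stow_gear ⊃ ¬withhold_sample); with O(stow_gear) we get O(¬withhold_sample).
Premise 9 is O(ping_server ⊃ withhold_sample); contrapositively O(¬withhold_sample ⊃ ¬ping_server). Since O(¬withhold_sample) holds, K gives O(¬ping_server).
Premises 3, 5, 6, 7 do not contribute to this derivation.
So O(¬ping_server) follows.

Yes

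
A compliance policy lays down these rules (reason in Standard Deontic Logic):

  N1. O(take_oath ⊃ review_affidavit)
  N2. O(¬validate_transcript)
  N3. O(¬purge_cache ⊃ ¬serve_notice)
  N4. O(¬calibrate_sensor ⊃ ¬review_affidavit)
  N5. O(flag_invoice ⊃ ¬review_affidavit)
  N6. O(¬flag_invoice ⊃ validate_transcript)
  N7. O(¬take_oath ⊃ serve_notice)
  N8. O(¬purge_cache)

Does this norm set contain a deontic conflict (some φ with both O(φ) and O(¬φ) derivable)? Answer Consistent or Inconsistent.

Premise 2 states O(¬validate_transcript) outright.
Premise 6 is O(¬flag_invoice ⊃ validate_transcript); contrapositively O(¬validate_transcript ⊃ flag_invoice). Since O(¬validate_transcript) holds, K gives O(flag_invoice).
Premise 5 is O(flag_invoice ⊃ ¬review_affidavit); since O(flag_invoice), deontic closure gives O(¬review_affidavit).
The contrapositive of premise 1 (O(take_oath ⊃ review_affidavit)) is O(¬review_affidavit ⊃ ¬take_oath), and O(¬review_affidavit) is already established, so O(¬take_oath).
With premise 7, O(¬take_oath ⊃ serve_notice), the K-axiom yields O(serve_notice).
The contrapositive of premise 3 (O(¬purge_cache ⊃ ¬serve_notice)) is O(serve_notice ⊃ purge_cache), and O(serve_notice) is already established, so O(purge_cache).
However, premise 8 gives O(¬purge_cache).
We now have both O(purge_cache) and O(¬purge_cache) — purge_cache is simultaneously obligatory and forbidden, violating the D-axiom.

Inconsistent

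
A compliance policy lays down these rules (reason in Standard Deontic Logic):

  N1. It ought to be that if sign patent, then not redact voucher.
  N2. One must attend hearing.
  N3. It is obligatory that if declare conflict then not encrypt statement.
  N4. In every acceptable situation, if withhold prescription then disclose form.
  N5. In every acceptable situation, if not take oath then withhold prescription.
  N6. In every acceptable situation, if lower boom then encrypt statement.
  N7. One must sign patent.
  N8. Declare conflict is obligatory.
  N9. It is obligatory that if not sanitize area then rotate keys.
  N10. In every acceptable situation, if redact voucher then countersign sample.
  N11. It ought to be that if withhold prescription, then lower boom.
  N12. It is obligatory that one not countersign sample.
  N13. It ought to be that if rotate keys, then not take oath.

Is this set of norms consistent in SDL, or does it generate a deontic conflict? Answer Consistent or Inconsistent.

Premise 10 is O(redact_voucher → countersign_sample), but O(redact_voucher) is not derivable from the premises, so it does not yield O(countersign_sample).
So O(countersign_sample) is not derivable, and the apparent clash with O(¬countersign_sample) does not arise.
A world satisfying every obligation exists (e.g. attend_hearing=true, countersign_sample=false, declare_conflict=true, disclose_form=false, encrypt_statement=false, lower_boom=false, redact_voucher=false, rotate_keys=false, sanitize_area=true, sign_patent=true, take_oath=true, withhold_prescription=false); no atom is both obligatory and forbidden, so the set is consistent.

Consistent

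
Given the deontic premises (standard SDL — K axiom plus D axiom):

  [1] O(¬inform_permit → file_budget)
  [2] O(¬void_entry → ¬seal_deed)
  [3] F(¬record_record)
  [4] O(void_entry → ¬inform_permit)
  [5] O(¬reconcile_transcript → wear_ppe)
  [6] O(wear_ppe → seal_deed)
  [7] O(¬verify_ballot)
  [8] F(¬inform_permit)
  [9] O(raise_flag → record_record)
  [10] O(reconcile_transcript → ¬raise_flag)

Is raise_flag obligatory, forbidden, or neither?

Premise 8 is F(¬inform_permit), i.e. O(inform_permit).
Premise 4, O(void_entry → ¬inform_permit), contraposes to O(inform_permit → ¬void_entry); with O(inform_permit) we get O(¬void_entry).
From O(¬void_entry) and premise 2, O(¬void_entry → ¬seal_deed), we obtain O(¬seal_deed).
The contrapositive of premise 6 (O(wear_ppe → seal_deed)) is O(¬seal_deed → ¬wear_ppe), and O(¬seal_deed) is already established, so O(¬wear_ppe).
The contrapositive of premise 5 (O(¬reconcile_transcript → wear_ppe)) is O(¬wear_ppe → reconcile_transcript), and O(¬wear_ppe) is already established, so O(reconcile_transcript).
Premise 10 is O(reconcile_transcript → ¬raise_flag); since O(reconcile_transcript), deontic closure gives O(¬raise_flag).
Premises 1, 3, 7, 9 do not contribute to this derivation.
Thus O(¬raise_flag), which is F(raise_flag): raise_flag is forbidden.

Forbidden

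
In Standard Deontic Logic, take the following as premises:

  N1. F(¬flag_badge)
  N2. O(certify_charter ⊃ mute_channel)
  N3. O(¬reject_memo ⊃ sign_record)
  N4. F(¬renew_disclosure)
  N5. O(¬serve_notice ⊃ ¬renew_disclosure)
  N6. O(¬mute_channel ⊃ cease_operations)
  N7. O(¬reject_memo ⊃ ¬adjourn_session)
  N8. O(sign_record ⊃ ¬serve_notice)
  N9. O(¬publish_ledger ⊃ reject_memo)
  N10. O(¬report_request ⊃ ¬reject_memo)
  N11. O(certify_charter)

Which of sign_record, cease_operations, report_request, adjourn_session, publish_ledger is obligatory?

report_request

Premise 4 is F(¬renew_disclosure), i.e. O(renew_disclosure).
Premise 5 is O(¬serve_notice ⊃ ¬renew_disclosure); contrapositively O(renew_disclosure ⊃ serve_notice). Since O(renew_disclosure) holds, K gives O(serve_notice).
Premise 8, O(sign_record ⊃ ¬serve_notice), contraposes to O(serve_notice ⊃ ¬sign_record); with O(serve_notice) we get O(¬sign_record).
Premise 3, O(¬reject_memo ⊃ sign_record), contraposes to O(¬sign_record ⊃ reject_memo); with O(¬sign_record) we get O(reject_memo).
The contrapositive of premise 10 (O(¬report_request ⊃ ¬reject_memo)) is O(reject_memo ⊃ report_request), and O(reject_memo) is already established, so O(report_request).
So O(report_request) holds — report_request is obligatory. None of the other listed options is made obligatory by any chain of premises.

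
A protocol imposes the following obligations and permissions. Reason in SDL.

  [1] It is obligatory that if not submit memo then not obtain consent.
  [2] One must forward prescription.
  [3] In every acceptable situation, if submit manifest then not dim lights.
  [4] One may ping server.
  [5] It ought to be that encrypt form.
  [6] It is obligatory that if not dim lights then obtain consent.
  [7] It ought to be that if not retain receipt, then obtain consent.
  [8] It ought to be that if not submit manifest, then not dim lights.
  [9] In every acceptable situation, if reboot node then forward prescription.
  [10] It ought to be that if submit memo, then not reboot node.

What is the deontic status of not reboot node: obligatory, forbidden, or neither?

Premises 8 and 3 cover both cases: O(¬submit_manifest → ¬dim_lights) and O(submit_manifest → ¬dim_lights). Since ¬submit_manifest ∨ submit_manifest is a tautology, O(¬dim_lights) follows.
From O(¬dim_lights) and premise 6, O(¬dim_lights → obtain_consent), we obtain O(obtain_consent).
Premise 1 is O(¬submit_memo → ¬obtain_consent); contrapositively O(obtain_consent → submit_memo). Since O(obtain_consent) holds, K gives O(submit_memo).
From O(submit_memo) and premise 10, O(submit_memo → ¬reboot_node), we obtain O(¬reboot_node).
Premises 2, 4, 5, 7, 9 do not contribute to this derivation.
Hence ¬reboot_node is obligatory.

Obligatory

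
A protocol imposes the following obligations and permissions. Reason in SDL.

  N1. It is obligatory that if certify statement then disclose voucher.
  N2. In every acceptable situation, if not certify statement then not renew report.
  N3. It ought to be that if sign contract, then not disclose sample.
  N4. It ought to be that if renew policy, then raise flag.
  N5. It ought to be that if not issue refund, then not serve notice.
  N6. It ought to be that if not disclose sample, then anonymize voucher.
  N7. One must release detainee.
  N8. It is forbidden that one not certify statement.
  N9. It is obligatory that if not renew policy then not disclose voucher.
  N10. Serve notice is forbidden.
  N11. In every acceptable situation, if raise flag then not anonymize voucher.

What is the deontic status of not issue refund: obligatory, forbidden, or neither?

Premise 5 is O(¬issue_refund → ¬serve_notice); even if O(¬serve_notice) held, inferring O(¬issue_refund) would be affirming the consequent — invalid.
No premise or chain of K-axiom applications forces O(¬issue_refund), and none forces O(issue_refund). So ¬issue_refund is neither obligatory nor forbidden under these norms.

Neither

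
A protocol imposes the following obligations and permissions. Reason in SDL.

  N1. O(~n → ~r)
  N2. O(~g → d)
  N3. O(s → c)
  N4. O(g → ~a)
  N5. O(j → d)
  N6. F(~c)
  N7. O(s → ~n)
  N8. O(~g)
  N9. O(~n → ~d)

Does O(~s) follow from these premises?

From premise 8 we have O(~g).
Premise 2 is O(~g → d); since O(~g), deontic closure gives O(d).
The contrapositive of premise 9 (O(~n → ~d)) is O(d → n), and O(d) is already established, so O(n).
The contrapositive of premise 7 (O(s → ~n)) is O(n → ~s), and O(n) is already established, so O(~s).
Premises 1, 3, 4, 5, 6 do not contribute to this derivation.
So O(~s) follows.

Yes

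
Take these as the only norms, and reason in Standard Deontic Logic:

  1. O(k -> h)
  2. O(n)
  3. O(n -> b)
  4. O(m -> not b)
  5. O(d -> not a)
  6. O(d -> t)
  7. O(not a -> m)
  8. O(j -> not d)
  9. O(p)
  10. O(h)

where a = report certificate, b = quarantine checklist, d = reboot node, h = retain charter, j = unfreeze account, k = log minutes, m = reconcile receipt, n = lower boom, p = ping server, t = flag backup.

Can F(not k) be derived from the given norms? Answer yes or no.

No

Premise 1 is O(k -> h); even if O(h) held, inferring O(k) would be affirming the consequent — invalid.
No other premise forces O(k). An ideal world satisfying every premise can still have not k true, so F(not k) is not derivable.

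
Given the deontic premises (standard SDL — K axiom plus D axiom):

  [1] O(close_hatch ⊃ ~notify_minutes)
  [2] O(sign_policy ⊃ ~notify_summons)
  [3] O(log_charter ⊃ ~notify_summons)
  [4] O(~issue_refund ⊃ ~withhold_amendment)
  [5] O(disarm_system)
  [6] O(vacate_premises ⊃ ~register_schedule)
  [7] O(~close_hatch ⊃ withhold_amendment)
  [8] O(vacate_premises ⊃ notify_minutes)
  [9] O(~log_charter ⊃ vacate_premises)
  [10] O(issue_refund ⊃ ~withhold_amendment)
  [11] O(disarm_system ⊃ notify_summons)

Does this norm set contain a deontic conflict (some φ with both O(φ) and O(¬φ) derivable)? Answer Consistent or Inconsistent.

Inconsistent

Premises 10 and 4 cover both cases: O(issue_refund ⊃ ~withhold_amendment) and O(~issue_refund ⊃ ~withhold_amendment). Since issue_refund ∨ ~issue_refund is a tautology, O(~withhold_amendment) follows.
Premise 7, O(~close_hatch ⊃ withhold_amendment), contraposes to O(~withhold_amendment ⊃ close_hatch); with O(~withhold_amendment) we get O(close_hatch).
From O(close_hatch) and premise 1, O(close_hatch ⊃ ~notify_minutes), we obtain O(~notify_minutes).
The contrapositive of premise 8 (O(vacate_premises ⊃ notify_minutes)) is O(~notify_minutes ⊃ ~vacate_premises), and O(~notify_minutes) is already established, so O(~vacate_premises).
The contrapositive of premise 9 (O(~log_charter ⊃ vacate_premises)) is O(~vacate_premises ⊃ log_charter), and O(~vacate_premises) is already established, so O(log_charter).
From O(log_charter) and premise 3, O(log_charter ⊃ ~notify_summons), we obtain O(~notify_summons).
The contrapositive of premise 11 (O(disarm_system ⊃ notify_summons)) is O(~notify_summons ⊃ ~disarm_system), and O(~notify_summons) is already established, so O(~disarm_system).
But premise 5 directly asserts O(disarm_system).
We now have both O(~disarm_system) and O(disarm_system) — disarm_system is simultaneously obligatory and forbidden, violating the D-axiom.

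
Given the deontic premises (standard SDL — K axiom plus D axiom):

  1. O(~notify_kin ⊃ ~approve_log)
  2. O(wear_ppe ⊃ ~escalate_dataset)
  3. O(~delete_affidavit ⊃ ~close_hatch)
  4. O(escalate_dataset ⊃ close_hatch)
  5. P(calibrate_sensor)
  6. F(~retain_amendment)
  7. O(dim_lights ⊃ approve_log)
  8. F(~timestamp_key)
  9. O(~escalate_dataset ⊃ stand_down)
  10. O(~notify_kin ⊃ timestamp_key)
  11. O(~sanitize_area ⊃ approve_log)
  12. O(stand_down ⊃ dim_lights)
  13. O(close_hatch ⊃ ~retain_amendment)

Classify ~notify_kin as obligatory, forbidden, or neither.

F(~retain_amendment) at premise 6 means O(retain_amendment).
The contrapositive of premise 13 (O(close_hatch ⊃ ~retain_amendment)) is O(retain_amendment ⊃ ~close_hatch), and O(retain_amendment) is already established, so O(~close_hatch).
Premise 4 is O(escalate_dataset ⊃ close_hatch); contrapositively O(~close_hatch ⊃ ~escalate_dataset). Since O(~close_hatch) holds, K gives O(~escalate_dataset).
From O(~escalate_dataset) and premise 9, O(~escalate_dataset ⊃ stand_down), we obtain O(stand_down).
From O(stand_down) and premise 12, O(stand_down ⊃ dim_lights), we obtain O(dim_lights).
With premise 7, O(dim_lights ⊃ approve_log), the K-axiom yields O(approve_log).
Premise 1 is O(~notify_kin ⊃ ~approve_log); contrapositively O(approve_log ⊃ notify_kin). Since O(approve_log) holds, K gives O(notify_kin).
Premises 2, 3, 5, 8, 10, 11 do not contribute to this derivation.
Thus O(notify_kin), which is F(~notify_kin): ~notify_kin is forbidden.

Forbidden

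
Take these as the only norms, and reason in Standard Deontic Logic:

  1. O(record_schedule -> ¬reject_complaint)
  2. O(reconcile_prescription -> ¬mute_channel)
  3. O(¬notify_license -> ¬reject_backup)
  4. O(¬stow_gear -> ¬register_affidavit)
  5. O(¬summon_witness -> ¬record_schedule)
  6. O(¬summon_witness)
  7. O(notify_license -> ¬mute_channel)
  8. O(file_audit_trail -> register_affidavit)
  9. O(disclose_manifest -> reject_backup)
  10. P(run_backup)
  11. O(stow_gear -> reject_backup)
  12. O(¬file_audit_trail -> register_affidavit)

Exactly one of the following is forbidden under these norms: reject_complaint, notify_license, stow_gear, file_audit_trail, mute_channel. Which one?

Premises 8 and 12 cover both cases: O(file_audit_trail -> register_affidavit) and O(¬file_audit_trail -> register_affidavit). Since file_audit_trail ∨ ¬file_audit_trail is a tautology, O(register_affidavit) follows.
The contrapositive of premise 4 (O(¬stow_gear -> ¬register_affidavit)) is O(register_affidavit -> stow_gear), and O(register_affidavit) is already established, so O(stow_gear).
From O(stow_gear) and premise 11, O(stow_gear -> reject_backup), we obtain O(reject_backup).
Premise 3 is O(¬notify_license -> ¬reject_backup); contrapositively O(reject_backup -> notify_license). Since O(reject_backup) holds, K gives O(notify_license).
Premise 7 is O(notify_license -> ¬mute_channel); since O(notify_license), deontic closure gives O(¬mute_channel).
So O(¬mute_channel) holds, i.e. mute_channel is forbidden. None of the other listed options is forbidden under the premises.

mute_channel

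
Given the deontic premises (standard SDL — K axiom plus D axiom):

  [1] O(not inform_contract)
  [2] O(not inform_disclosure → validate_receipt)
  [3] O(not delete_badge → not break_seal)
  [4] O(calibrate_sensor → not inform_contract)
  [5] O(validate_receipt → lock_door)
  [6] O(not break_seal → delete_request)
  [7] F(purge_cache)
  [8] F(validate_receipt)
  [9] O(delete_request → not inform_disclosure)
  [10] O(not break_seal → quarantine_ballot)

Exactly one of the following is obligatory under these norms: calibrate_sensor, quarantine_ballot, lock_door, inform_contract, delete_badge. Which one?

delete_badge

Premise 8 is F(validate_receipt), i.e. O(not validate_receipt).
Premise 2 is O(not inform_disclosure → validate_receipt); contrapositively O(not validate_receipt → inform_disclosure). Since O(not validate_receipt) holds, K gives O(inform_disclosure).
Premise 9, O(delete_request → not inform_disclosure), contraposes to O(inform_disclosure → not delete_request); with O(inform_disclosure) we get O(not delete_request).
The contrapositive of premise 6 (O(not break_seal → delete_request)) is O(not delete_request → break_seal), and O(not delete_request) is already established, so O(break_seal).
Premise 3, O(not delete_badge → not break_seal), contraposes to O(break_seal → delete_badge); with O(break_seal) we get O(delete_badge).
So O(delete_badge) holds — delete_badge is obligatory. None of the other listed options is made obligatory by any chain of premises.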